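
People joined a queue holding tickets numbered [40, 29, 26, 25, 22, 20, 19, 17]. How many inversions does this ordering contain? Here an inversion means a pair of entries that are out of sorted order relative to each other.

Sweep left to right; for each value list the smaller values that follow it:
40 → 29, 26, 25, 22, 20, 19, 17 → 7
29 → 26, 25, 22, 20, 19, 17 → 6
26 → 25, 22, 20, 19, 17 → 5
25 → 22, 20, 19, 17 → 4
22 → 20, 19, 17 → 3
20 → 19, 17 → 2
19 → 17 → 1
17 → none → 0
Sum: 7 + 6 + 5 + 4 + 3 + 2 + 1 + 0 = 28

28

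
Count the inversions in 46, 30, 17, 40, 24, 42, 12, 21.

Count, for each position, how many later elements it exceeds:
46: 7
30: 4
17: 1
40: 3
24: 2
42: 2
12: 0
21: 0
Sum: 7 + 4 + 1 + 3 + 2 + 2 + 0 + 0 = 19

19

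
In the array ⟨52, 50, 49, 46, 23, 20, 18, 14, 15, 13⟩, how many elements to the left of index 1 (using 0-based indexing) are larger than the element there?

1 such element

The element at index 1 is 50.
Elements before it: 52
Those larger than 50: 52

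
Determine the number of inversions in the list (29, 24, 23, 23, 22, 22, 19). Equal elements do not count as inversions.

19

Sweep left to right; for each value list the smaller values that follow it:
29: 6
24: 5
23: 3
23: 3
22: 1
22: 1
19: 0
Sum: 6 + 5 + 3 + 3 + 1 + 1 + 0 = 19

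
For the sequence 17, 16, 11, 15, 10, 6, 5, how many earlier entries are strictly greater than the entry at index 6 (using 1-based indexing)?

5

The element at index 6 is 6.
Elements before it: 17, 16, 11, 15, 10
Those larger than 6: 17, 16, 11, 15, 10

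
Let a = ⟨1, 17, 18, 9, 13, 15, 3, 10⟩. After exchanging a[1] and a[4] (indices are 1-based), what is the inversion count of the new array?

There are 16 inversions.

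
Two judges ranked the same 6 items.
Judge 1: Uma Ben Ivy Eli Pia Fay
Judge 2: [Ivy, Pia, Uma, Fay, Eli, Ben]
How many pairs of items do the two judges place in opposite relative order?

8

Assign each item its position (1..6) in the first ordering, then rewrite the second ordering as that position sequence:
positions: Uma→1, Ben→2, Ivy→3, Eli→4, Pia→5, Fay→6
second ordering as positions: [3, 5, 1, 6, 4, 2]
Discordant pairs = inversions in this position sequence.
3: 1, 2 → 2
5: 1, 4, 2 → 3
1: 0
6: 4, 2 → 2
4: 2 → 1
2: 0
Total: 2 + 3 + 0 + 2 + 1 + 0 = 8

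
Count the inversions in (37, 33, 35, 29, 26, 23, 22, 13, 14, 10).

43

For each element, count later entries that are smaller:
37 → 33, 35, 29, 26, 23, 22, 13, 14, 10 → 9
33 → 29, 26, 23, 22, 13, 14, 10 → 7
35 → 29, 26, 23, 22, 13, 14, 10 → 7
29 → 26, 23, 22, 13, 14, 10 → 6
26 → 23, 22, 13, 14, 10 → 5
23 → 22, 13, 14, 10 → 4
22 → 13, 14, 10 → 3
13 → 10 → 1
14 → 10 → 1
10 → none → 0
Sum: 9 + 7 + 7 + 6 + 5 + 4 + 3 + 1 + 1 + 0 = 43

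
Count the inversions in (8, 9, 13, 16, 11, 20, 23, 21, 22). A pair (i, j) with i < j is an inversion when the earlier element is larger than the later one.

There are 4 out-of-order pairs.

Sweep left to right; for each value list the smaller values that follow it:
8: 0
9: 0
13: 1
16: 1
11: 0
20: 0
23: 2
21: 0
22: 0
Sum: 0 + 0 + 1 + 1 + 0 + 0 + 2 + 0 + 0 = 4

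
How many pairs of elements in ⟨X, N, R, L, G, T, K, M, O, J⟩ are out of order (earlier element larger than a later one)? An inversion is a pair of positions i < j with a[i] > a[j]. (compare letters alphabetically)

Element-by-element contributions:
X: 9
N: 5
R: 6
L: 3
G: 0
T: 4
K: 1
M: 1
O: 1
J: 0
Sum: 9 + 5 + 6 + 3 + 0 + 4 + 1 + 1 + 1 + 0 = 30

30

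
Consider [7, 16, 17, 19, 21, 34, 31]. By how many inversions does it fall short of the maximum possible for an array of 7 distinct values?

Maximum inversions for 7 distinct elements is C(7, 2) = 7·6/2 = 21.
Current inversions — for each element, count later smaller elements:
7: 0
16: 0
17: 0
19: 0
21: 0
34: 1
31: 0
Current total: 0 + 0 + 0 + 0 + 0 + 1 + 0 = 1
Shortfall: 21 − 1 = 20

20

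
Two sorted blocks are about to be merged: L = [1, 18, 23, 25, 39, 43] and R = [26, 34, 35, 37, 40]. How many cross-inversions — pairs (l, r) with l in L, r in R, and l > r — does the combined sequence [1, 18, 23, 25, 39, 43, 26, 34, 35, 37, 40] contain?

Count, for every r in R, how many entries of L exceed r:
r = 26: 39, 43 → 2
r = 34: 39, 43 → 2
r = 35: 39, 43 → 2
r = 37: 39, 43 → 2
r = 40: 43 → 1
Cross-inversions: 2 + 2 + 2 + 2 + 1 = 9

Split inversions: 9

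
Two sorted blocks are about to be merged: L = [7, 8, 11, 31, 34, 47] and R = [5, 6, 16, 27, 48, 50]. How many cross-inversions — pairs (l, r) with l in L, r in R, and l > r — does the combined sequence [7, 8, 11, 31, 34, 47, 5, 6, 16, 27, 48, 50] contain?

Take each right-half value and tally the left-half values above it:
r = 5: 7, 8, 11, 31, 34, 47 → 6
r = 6: 7, 8, 11, 31, 34, 47 → 6
r = 16: 31, 34, 47 → 3
r = 27: 31, 34, 47 → 3
r = 48: none → 0
r = 50: none → 0
Cross-inversions: 6 + 6 + 3 + 3 + 0 + 0 = 18

18 cross-inversions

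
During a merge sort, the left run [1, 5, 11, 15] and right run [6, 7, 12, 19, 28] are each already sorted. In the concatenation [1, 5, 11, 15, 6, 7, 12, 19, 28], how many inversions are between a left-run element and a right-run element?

5

Take each right-half value and tally the left-half values above it:
r = 6: 11, 15 → 2
r = 7: 11, 15 → 2
r = 12: 15 → 1
r = 19: none → 0
r = 28: none → 0
Cross-inversions: 2 + 2 + 1 + 0 + 0 = 5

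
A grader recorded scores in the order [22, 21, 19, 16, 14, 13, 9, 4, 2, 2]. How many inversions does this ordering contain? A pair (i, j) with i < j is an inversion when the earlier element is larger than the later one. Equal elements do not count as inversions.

Count, for each position, how many later elements it exceeds:
22 → 21, 19, 16, 14, 13, 9, 4, 2, 2 → 9
21 → 19, 16, 14, 13, 9, 4, 2, 2 → 8
19 → 16, 14, 13, 9, 4, 2, 2 → 7
16 → 14, 13, 9, 4, 2, 2 → 6
14 → 13, 9, 4, 2, 2 → 5
13 → 9, 4, 2, 2 → 4
9 → 4, 2, 2 → 3
4 → 2, 2 → 2
2 → none → 0
2 → none → 0
Sum: 9 + 8 + 7 + 6 + 5 + 4 + 3 + 2 + 0 + 0 = 44

44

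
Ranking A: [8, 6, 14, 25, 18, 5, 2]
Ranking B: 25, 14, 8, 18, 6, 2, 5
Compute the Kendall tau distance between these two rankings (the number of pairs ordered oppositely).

7

Assign each item its position (1..7) in the first ordering, then rewrite the second ordering as that position sequence:
positions: 8→1, 6→2, 14→3, 25→4, 18→5, 5→6, 2→7
second ordering as positions: [4, 3, 1, 5, 2, 7, 6]
Discordant pairs = inversions in this position sequence.
4: 3, 1, 2 → 3
3: 1, 2 → 2
1: 0
5: 2 → 1
2: 0
7: 6 → 1
6: 0
Total: 3 + 2 + 0 + 1 + 0 + 1 + 0 = 7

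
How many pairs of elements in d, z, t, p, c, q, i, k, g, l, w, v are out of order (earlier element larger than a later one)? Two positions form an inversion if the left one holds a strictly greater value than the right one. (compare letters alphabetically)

30 inversions

Count, for each position, how many later elements it exceeds:
d: 1
z: 10
t: 7
p: 5
c: 0
q: 4
i: 1
k: 1
g: 0
l: 0
w: 1
v: 0
Sum: 1 + 10 + 7 + 5 + 0 + 4 + 1 + 1 + 0 + 0 + 1 + 0 = 30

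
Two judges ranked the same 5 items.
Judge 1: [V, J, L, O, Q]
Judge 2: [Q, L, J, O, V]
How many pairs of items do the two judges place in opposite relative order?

Assign each item its position (1..5) in the first ordering, then rewrite the second ordering as that position sequence:
positions: V→1, J→2, L→3, O→4, Q→5
second ordering as positions: [5, 3, 2, 4, 1]
Discordant pairs = inversions in this position sequence.
5: 3, 2, 4, 1 → 4
3: 2, 1 → 2
2: 1 → 1
4: 1 → 1
1: 0
Total: 4 + 2 + 1 + 1 + 0 = 8

Discordant pairs: 8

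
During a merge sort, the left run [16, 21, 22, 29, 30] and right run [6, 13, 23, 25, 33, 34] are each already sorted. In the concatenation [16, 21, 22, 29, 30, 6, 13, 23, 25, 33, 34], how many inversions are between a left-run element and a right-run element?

14 cross-inversions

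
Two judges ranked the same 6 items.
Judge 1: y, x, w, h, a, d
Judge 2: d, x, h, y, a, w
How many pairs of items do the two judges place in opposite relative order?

Assign each item its position (1..6) in the first ordering, then rewrite the second ordering as that position sequence:
positions: y→1, x→2, w→3, h→4, a→5, d→6
second ordering as positions: [6, 2, 4, 1, 5, 3]
Discordant pairs = inversions in this position sequence.
6: 2, 4, 1, 5, 3 → 5
2: 1 → 1
4: 1, 3 → 2
1: 0
5: 3 → 1
3: 0
Total: 5 + 1 + 2 + 0 + 1 + 0 = 9

9 discordant pairs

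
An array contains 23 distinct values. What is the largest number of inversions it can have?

253 inversions

The maximum occurs when the array is in strictly decreasing order: every one of the C(23, 2) pairs is inverted.
C(23, 2) = 23·22/2 = 253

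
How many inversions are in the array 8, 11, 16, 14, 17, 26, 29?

Sweep left to right; for each value list the smaller values that follow it:
8: 0
11: 0
16: 1
14: 0
17: 0
26: 0
29: 0
Sum: 0 + 0 + 1 + 0 + 0 + 0 + 0 = 1

1 inversion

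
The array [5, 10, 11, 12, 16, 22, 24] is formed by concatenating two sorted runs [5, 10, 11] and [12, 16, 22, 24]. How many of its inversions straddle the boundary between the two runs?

0

Take each right-half value and tally the left-half values above it:
r = 12: none → 0
r = 16: none → 0
r = 22: none → 0
r = 24: none → 0
Cross-inversions: 0 + 0 + 0 + 0 = 0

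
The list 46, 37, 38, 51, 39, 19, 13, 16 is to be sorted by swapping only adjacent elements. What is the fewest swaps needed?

Minimum adjacent swaps = number of inversions (each swap of adjacent out-of-order elements removes one inversion and no swap can remove more).
Count inversions — for each element, later elements that are smaller:
46: 37, 38, 39, 19, 13, 16 → 6
37: 19, 13, 16 → 3
38: 19, 13, 16 → 3
51: 39, 19, 13, 16 → 4
39: 19, 13, 16 → 3
19: 13, 16 → 2
13: none → 0
16: none → 0
Total inversions: 6 + 3 + 3 + 4 + 3 + 2 + 0 + 0 = 21

Adjacent swaps: 21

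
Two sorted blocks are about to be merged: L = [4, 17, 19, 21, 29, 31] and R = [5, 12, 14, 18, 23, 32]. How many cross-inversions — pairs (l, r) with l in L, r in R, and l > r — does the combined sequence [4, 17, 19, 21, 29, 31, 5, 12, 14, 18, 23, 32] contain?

There are 21 cross-inversions.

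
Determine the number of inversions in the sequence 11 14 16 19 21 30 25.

1 out-of-order pair

Count, for each position, how many later elements it exceeds:
11: 0
14: 0
16: 0
19: 0
21: 0
30: 1
25: 0
Sum: 0 + 0 + 0 + 0 + 0 + 1 + 0 = 1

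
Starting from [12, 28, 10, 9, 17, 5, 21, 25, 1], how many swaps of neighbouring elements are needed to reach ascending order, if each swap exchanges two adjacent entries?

21

The minimum number of adjacent swaps to sort an array equals its inversion count, since every such swap removes exactly one inversion.
Count inversions — for each element, later elements that are smaller:
12: 10, 9, 5, 1 → 4
28: 10, 9, 17, 5, 21, 25, 1 → 7
10: 9, 5, 1 → 3
9: 5, 1 → 2
17: 5, 1 → 2
5: 1 → 1
21: 1 → 1
25: 1 → 1
1: none → 0
Total inversions: 4 + 7 + 3 + 2 + 2 + 1 + 1 + 1 + 0 = 21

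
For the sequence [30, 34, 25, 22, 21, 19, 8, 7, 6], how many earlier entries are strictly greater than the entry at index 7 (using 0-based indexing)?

7

The element at index 7 is 7.
Elements before it: 30, 34, 25, 22, 21, 19, 8
Those larger than 7: 30, 34, 25, 22, 21, 19, 8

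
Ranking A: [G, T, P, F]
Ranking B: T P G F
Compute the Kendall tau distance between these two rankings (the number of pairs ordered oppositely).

2 discordant pairs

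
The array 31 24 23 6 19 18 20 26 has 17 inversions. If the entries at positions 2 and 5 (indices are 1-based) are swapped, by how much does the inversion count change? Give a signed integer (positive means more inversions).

-3

Positions 2 and 5 hold 24 and 19; after swapping, the array is [31, 19, 23, 6, 24, 18, 20, 26].
Element-by-element contributions:
31 → 19, 23, 6, 24, 18, 20, 26 → 7
19 → 6, 18 → 2
23 → 6, 18, 20 → 3
6 → none → 0
24 → 18, 20 → 2
18 → none → 0
20 → none → 0
26 → none → 0
Sum: 7 + 2 + 3 + 0 + 2 + 0 + 0 + 0 = 14
Change: 14 − 17 = -3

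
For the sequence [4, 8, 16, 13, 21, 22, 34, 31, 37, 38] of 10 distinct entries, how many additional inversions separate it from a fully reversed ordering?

Maximum inversions for 10 distinct elements is C(10, 2) = 10·9/2 = 45.
Current inversions — for each element, count later smaller elements:
4: 0
8: 0
16: 1
13: 0
21: 0
22: 0
34: 1
31: 0
37: 0
38: 0
Current total: 0 + 0 + 1 + 0 + 0 + 0 + 1 + 0 + 0 + 0 = 2
Shortfall: 45 − 2 = 43

43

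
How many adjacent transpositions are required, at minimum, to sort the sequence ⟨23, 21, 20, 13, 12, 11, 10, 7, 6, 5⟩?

The minimum number of adjacent swaps to sort an array equals its inversion count, since every such swap removes exactly one inversion.
Count inversions — for each element, later elements that are smaller:
23: 21, 20, 13, 12, 11, 10, 7, 6, 5 → 9
21: 20, 13, 12, 11, 10, 7, 6, 5 → 8
20: 13, 12, 11, 10, 7, 6, 5 → 7
13: 12, 11, 10, 7, 6, 5 → 6
12: 11, 10, 7, 6, 5 → 5
11: 10, 7, 6, 5 → 4
10: 7, 6, 5 → 3
7: 6, 5 → 2
6: 5 → 1
5: none → 0
Total inversions: 9 + 8 + 7 + 6 + 5 + 4 + 3 + 2 + 1 + 0 = 45

Adjacent swaps: 45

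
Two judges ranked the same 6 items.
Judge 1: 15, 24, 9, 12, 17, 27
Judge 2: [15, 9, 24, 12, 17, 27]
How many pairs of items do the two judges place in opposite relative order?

1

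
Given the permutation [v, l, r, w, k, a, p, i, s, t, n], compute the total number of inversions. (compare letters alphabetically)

Element-by-element contributions:
v → l, r, k, a, p, i, s, t, n → 9
l → k, a, i → 3
r → k, a, p, i, n → 5
w → k, a, p, i, s, t, n → 7
k → a, i → 2
a → none → 0
p → i, n → 2
i → none → 0
s → n → 1
t → n → 1
n → none → 0
Sum: 9 + 3 + 5 + 7 + 2 + 0 + 2 + 0 + 1 + 1 + 0 = 30

30 out-of-order pairs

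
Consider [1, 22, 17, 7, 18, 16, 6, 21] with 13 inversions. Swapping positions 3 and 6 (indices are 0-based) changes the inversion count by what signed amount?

Positions 3 and 6 hold 7 and 6; after swapping, the array is [1, 22, 17, 6, 18, 16, 7, 21].
For each element, count later entries that are smaller:
1 → none → 0
22 → 17, 6, 18, 16, 7, 21 → 6
17 → 6, 16, 7 → 3
6 → none → 0
18 → 16, 7 → 2
16 → 7 → 1
7 → none → 0
21 → none → 0
Sum: 0 + 6 + 3 + 0 + 2 + 1 + 0 + 0 = 12
Change: 12 − 13 = -1

-1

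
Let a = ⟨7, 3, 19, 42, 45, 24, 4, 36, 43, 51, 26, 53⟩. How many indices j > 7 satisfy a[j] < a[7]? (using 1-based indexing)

The element at index 7 is 4.
Elements after it: 36, 43, 51, 26, 53
None of them are smaller than 4.

0 such elements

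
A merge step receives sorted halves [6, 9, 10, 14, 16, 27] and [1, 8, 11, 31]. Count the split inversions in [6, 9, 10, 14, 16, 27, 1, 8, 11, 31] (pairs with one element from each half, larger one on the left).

Split inversions: 14

For each element r of the right run, count left-run elements greater than r:
r = 1: 6, 9, 10, 14, 16, 27 → 6
r = 8: 9, 10, 14, 16, 27 → 5
r = 11: 14, 16, 27 → 3
r = 31: none → 0
Cross-inversions: 6 + 5 + 3 + 0 = 14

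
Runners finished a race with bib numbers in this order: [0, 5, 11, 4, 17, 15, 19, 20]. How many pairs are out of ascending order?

3

Element-by-element contributions:
0: 0
5: 1
11: 1
4: 0
17: 1
15: 0
19: 0
20: 0
Sum: 0 + 1 + 1 + 0 + 1 + 0 + 0 + 0 = 3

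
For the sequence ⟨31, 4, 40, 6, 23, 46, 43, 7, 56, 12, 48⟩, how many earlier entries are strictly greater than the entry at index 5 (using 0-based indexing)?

The element at index 5 is 46.
Elements before it: 31, 4, 40, 6, 23
None of them are larger than 46.

0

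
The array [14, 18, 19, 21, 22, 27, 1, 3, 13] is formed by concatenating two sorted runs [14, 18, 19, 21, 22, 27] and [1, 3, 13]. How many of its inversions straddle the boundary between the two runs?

18

Take each right-half value and tally the left-half values above it:
r = 1: 14, 18, 19, 21, 22, 27 → 6
r = 3: 14, 18, 19, 21, 22, 27 → 6
r = 13: 14, 18, 19, 21, 22, 27 → 6
Cross-inversions: 6 + 6 + 6 = 18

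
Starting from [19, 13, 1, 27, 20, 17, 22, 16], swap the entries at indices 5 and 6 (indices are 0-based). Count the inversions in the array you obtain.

14 inversions

Positions 5 and 6 hold 17 and 22; after swapping, the array is [19, 13, 1, 27, 20, 22, 17, 16].
Count, for each position, how many later elements it exceeds:
19 → 13, 1, 17, 16 → 4
13 → 1 → 1
1 → none → 0
27 → 20, 22, 17, 16 → 4
20 → 17, 16 → 2
22 → 17, 16 → 2
17 → 16 → 1
16 → none → 0
Sum: 4 + 1 + 0 + 4 + 2 + 2 + 1 + 0 = 14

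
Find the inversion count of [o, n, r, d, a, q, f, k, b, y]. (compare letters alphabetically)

There are 24 inversions.

Sweep left to right; for each value list the smaller values that follow it:
o → n, d, a, f, k, b → 6
n → d, a, f, k, b → 5
r → d, a, q, f, k, b → 6
d → a, b → 2
a → none → 0
q → f, k, b → 3
f → b → 1
k → b → 1
b → none → 0
y → none → 0
Sum: 6 + 5 + 6 + 2 + 0 + 3 + 1 + 1 + 0 + 0 = 24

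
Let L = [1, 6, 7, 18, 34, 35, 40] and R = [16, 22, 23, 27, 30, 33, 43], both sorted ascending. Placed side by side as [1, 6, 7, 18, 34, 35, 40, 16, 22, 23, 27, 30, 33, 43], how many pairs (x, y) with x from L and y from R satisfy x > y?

Take each right-half value and tally the left-half values above it:
r = 16: 18, 34, 35, 40 → 4
r = 22: 34, 35, 40 → 3
r = 23: 34, 35, 40 → 3
r = 27: 34, 35, 40 → 3
r = 30: 34, 35, 40 → 3
r = 33: 34, 35, 40 → 3
r = 43: none → 0
Cross-inversions: 4 + 3 + 3 + 3 + 3 + 3 + 0 = 19

19 cross-inversions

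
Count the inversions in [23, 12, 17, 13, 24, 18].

Listing every pair i<j with a[i]>a[j] (using 0-based positions):
(0,1): 23 > 12
(0,2): 23 > 17
(0,3): 23 > 13
(0,5): 23 > 18
(2,3): 17 > 13
(4,5): 24 > 18
That's 6 pairs.

Inversions: 6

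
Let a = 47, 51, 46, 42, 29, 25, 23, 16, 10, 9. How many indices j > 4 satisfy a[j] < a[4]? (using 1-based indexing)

6

The element at index 4 is 42.
Elements after it: 29, 25, 23, 16, 10, 9
Those smaller than 42: 29, 25, 23, 16, 10, 9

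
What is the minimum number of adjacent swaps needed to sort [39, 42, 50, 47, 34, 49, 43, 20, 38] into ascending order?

22 adjacent swaps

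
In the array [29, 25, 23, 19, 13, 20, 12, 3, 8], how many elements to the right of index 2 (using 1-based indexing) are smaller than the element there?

The element at index 2 is 25.
Elements after it: 23, 19, 13, 20, 12, 3, 8
Those smaller than 25: 23, 19, 13, 20, 12, 3, 8

7 such elements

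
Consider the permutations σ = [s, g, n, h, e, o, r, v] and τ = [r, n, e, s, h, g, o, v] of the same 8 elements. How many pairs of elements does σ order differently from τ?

12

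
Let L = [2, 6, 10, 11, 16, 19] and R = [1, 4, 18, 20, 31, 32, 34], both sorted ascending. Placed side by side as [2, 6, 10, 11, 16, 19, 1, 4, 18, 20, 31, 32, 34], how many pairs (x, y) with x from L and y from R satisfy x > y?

Take each right-half value and tally the left-half values above it:
r = 1: 2, 6, 10, 11, 16, 19 → 6
r = 4: 6, 10, 11, 16, 19 → 5
r = 18: 19 → 1
r = 20: none → 0
r = 31: none → 0
r = 32: none → 0
r = 34: none → 0
Cross-inversions: 6 + 5 + 1 + 0 + 0 + 0 + 0 = 12

12 split inversions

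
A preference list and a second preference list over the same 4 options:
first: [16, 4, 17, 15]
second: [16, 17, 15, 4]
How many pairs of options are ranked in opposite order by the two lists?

Assign each item its position (1..4) in the first ordering, then rewrite the second ordering as that position sequence:
positions: 16→1, 4→2, 17→3, 15→4
second ordering as positions: [1, 3, 4, 2]
Discordant pairs = inversions in this position sequence.
1: 0
3: 2 → 1
4: 2 → 1
2: 0
Total: 0 + 1 + 1 + 0 = 2

Pairs: 2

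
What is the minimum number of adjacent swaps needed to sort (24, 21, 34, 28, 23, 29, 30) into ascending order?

Swaps: 7

Each adjacent swap fixes exactly one inversion, so the minimum swap count equals the number of inversions.
Count inversions — for each element, later elements that are smaller:
24: 21, 23 → 2
21: none → 0
34: 28, 23, 29, 30 → 4
28: 23 → 1
23: none → 0
29: none → 0
30: none → 0
Total inversions: 2 + 0 + 4 + 1 + 0 + 0 + 0 = 7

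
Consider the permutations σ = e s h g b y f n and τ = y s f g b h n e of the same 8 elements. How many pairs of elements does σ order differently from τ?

16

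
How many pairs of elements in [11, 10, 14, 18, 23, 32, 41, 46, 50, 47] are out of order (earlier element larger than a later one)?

Sweep left to right; for each value list the smaller values that follow it:
11: 1
10: 0
14: 0
18: 0
23: 0
32: 0
41: 0
46: 0
50: 1
47: 0
Sum: 1 + 0 + 0 + 0 + 0 + 0 + 0 + 0 + 1 + 0 = 2

2 inversions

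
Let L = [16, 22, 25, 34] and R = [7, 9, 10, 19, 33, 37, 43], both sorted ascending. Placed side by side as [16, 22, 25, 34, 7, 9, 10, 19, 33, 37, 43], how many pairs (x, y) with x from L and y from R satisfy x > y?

For each element r of the right run, count left-run elements greater than r:
r = 7: 16, 22, 25, 34 → 4
r = 9: 16, 22, 25, 34 → 4
r = 10: 16, 22, 25, 34 → 4
r = 19: 22, 25, 34 → 3
r = 33: 34 → 1
r = 37: none → 0
r = 43: none → 0
Cross-inversions: 4 + 4 + 4 + 3 + 1 + 0 + 0 = 16

16 split inversions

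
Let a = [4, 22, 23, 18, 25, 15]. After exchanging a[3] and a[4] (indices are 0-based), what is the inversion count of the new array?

Positions 3 and 4 hold 18 and 25; after swapping, the array is [4, 22, 23, 25, 18, 15].
Element-by-element contributions:
4: 0
22: 2
23: 2
25: 2
18: 1
15: 0
Sum: 0 + 2 + 2 + 2 + 1 + 0 = 7

7 inversions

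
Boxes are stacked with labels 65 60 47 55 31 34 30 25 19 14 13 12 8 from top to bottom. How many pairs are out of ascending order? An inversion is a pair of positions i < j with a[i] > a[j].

Count, for each position, how many later elements it exceeds:
65 → 60, 47, 55, 31, 34, 30, 25, 19, 14, 13, 12, 8 → 12
60 → 47, 55, 31, 34, 30, 25, 19, 14, 13, 12, 8 → 11
47 → 31, 34, 30, 25, 19, 14, 13, 12, 8 → 9
55 → 31, 34, 30, 25, 19, 14, 13, 12, 8 → 9
31 → 30, 25, 19, 14, 13, 12, 8 → 7
34 → 30, 25, 19, 14, 13, 12, 8 → 7
30 → 25, 19, 14, 13, 12, 8 → 6
25 → 19, 14, 13, 12, 8 → 5
19 → 14, 13, 12, 8 → 4
14 → 13, 12, 8 → 3
13 → 12, 8 → 2
12 → 8 → 1
8 → none → 0
Sum: 12 + 11 + 9 + 9 + 7 + 7 + 6 + 5 + 4 + 3 + 2 + 1 + 0 = 76

76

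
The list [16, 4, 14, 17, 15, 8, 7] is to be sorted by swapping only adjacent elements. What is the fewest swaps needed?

The minimum number of adjacent swaps to sort an array equals its inversion count, since every such swap removes exactly one inversion.
Count inversions — for each element, later elements that are smaller:
16: 4, 14, 15, 8, 7 → 5
4: none → 0
14: 8, 7 → 2
17: 15, 8, 7 → 3
15: 8, 7 → 2
8: 7 → 1
7: none → 0
Total inversions: 5 + 0 + 2 + 3 + 2 + 1 + 0 = 13

13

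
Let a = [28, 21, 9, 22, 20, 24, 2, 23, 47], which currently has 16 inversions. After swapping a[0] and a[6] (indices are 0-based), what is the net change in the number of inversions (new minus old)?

-11

Positions 0 and 6 hold 28 and 2; after swapping, the array is [2, 21, 9, 22, 20, 24, 28, 23, 47].
Element-by-element contributions:
2: 0
21: 2
9: 0
22: 1
20: 0
24: 1
28: 1
23: 0
47: 0
Sum: 0 + 2 + 0 + 1 + 0 + 1 + 1 + 0 + 0 = 5
Change: 5 − 16 = -11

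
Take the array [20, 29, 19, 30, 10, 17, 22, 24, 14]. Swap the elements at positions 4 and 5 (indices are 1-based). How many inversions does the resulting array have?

Inversions: 20

Positions 4 and 5 hold 30 and 10; after swapping, the array is [20, 29, 19, 10, 30, 17, 22, 24, 14].
Element-by-element contributions:
20 → 19, 10, 17, 14 → 4
29 → 19, 10, 17, 22, 24, 14 → 6
19 → 10, 17, 14 → 3
10 → none → 0
30 → 17, 22, 24, 14 → 4
17 → 14 → 1
22 → 14 → 1
24 → 14 → 1
14 → none → 0
Sum: 4 + 6 + 3 + 0 + 4 + 1 + 1 + 1 + 0 = 20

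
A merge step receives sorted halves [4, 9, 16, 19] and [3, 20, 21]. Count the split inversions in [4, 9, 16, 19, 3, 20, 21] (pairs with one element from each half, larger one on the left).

4 split inversions

Count, for every r in R, how many entries of L exceed r:
r = 3: 4, 9, 16, 19 → 4
r = 20: none → 0
r = 21: none → 0
Cross-inversions: 4 + 0 + 0 = 4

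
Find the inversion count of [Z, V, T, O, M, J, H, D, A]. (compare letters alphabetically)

Count, for each position, how many later elements it exceeds:
Z → V, T, O, M, J, H, D, A → 8
V → T, O, M, J, H, D, A → 7
T → O, M, J, H, D, A → 6
O → M, J, H, D, A → 5
M → J, H, D, A → 4
J → H, D, A → 3
H → D, A → 2
D → A → 1
A → none → 0
Sum: 8 + 7 + 6 + 5 + 4 + 3 + 2 + 1 + 0 = 36

36 out-of-order pairs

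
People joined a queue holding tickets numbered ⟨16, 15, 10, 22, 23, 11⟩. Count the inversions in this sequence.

7 inversions

Count, for each position, how many later elements it exceeds:
16: 3
15: 2
10: 0
22: 1
23: 1
11: 0
Sum: 3 + 2 + 0 + 1 + 1 + 0 = 7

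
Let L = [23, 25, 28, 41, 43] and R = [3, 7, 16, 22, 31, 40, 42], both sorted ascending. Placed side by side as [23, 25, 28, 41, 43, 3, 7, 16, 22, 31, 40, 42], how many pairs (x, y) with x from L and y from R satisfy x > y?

For each element r of the right run, count left-run elements greater than r:
r = 3: 23, 25, 28, 41, 43 → 5
r = 7: 23, 25, 28, 41, 43 → 5
r = 16: 23, 25, 28, 41, 43 → 5
r = 22: 23, 25, 28, 41, 43 → 5
r = 31: 41, 43 → 2
r = 40: 41, 43 → 2
r = 42: 43 → 1
Cross-inversions: 5 + 5 + 5 + 5 + 2 + 2 + 1 = 25

25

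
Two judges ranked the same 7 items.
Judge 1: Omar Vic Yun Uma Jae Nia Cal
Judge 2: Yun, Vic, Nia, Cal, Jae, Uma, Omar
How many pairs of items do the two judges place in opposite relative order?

There are 12 discordant pairs.

Assign each item its position (1..7) in the first ordering, then rewrite the second ordering as that position sequence:
positions: Omar→1, Vic→2, Yun→3, Uma→4, Jae→5, Nia→6, Cal→7
second ordering as positions: [3, 2, 6, 7, 5, 4, 1]
Discordant pairs = inversions in this position sequence.
3: 2, 1 → 2
2: 1 → 1
6: 5, 4, 1 → 3
7: 5, 4, 1 → 3
5: 4, 1 → 2
4: 1 → 1
1: 0
Total: 2 + 1 + 3 + 3 + 2 + 1 + 0 = 12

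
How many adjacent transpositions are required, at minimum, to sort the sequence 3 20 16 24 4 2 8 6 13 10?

There are 23 swaps.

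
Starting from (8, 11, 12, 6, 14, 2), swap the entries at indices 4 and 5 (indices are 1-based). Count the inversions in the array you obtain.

Positions 4 and 5 hold 6 and 14; after swapping, the array is [8, 11, 12, 14, 6, 2].
Element-by-element contributions:
8 → 6, 2 → 2
11 → 6, 2 → 2
12 → 6, 2 → 2
14 → 6, 2 → 2
6 → 2 → 1
2 → none → 0
Sum: 2 + 2 + 2 + 2 + 1 + 0 = 9

9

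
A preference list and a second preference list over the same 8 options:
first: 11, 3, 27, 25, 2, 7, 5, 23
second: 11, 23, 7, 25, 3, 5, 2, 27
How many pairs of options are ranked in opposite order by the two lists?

15 pairs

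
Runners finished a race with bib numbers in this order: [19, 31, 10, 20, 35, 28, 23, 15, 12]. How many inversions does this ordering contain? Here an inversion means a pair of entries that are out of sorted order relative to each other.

21 out-of-order pairs

Sweep left to right; for each value list the smaller values that follow it:
19 → 10, 15, 12 → 3
31 → 10, 20, 28, 23, 15, 12 → 6
10 → none → 0
20 → 15, 12 → 2
35 → 28, 23, 15, 12 → 4
28 → 23, 15, 12 → 3
23 → 15, 12 → 2
15 → 12 → 1
12 → none → 0
Sum: 3 + 6 + 0 + 2 + 4 + 3 + 2 + 1 + 0 = 21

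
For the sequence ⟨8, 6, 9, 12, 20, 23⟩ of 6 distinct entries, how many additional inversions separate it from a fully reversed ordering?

Maximum inversions for 6 distinct elements is C(6, 2) = 6·5/2 = 15.
Current inversions — for each element, count later smaller elements:
8: 1
6: 0
9: 0
12: 0
20: 0
23: 0
Current total: 1 + 0 + 0 + 0 + 0 + 0 = 1
Shortfall: 15 − 1 = 14

14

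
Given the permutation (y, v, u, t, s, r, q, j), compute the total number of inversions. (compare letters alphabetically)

Inversions: 28

For each element, count later entries that are smaller:
y: 7
v: 6
u: 5
t: 4
s: 3
r: 2
q: 1
j: 0
Sum: 7 + 6 + 5 + 4 + 3 + 2 + 1 + 0 = 28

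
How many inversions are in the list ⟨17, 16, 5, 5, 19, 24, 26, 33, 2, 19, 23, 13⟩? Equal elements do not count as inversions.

27 out-of-order pairs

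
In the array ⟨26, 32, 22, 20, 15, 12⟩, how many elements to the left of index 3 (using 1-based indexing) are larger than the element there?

The element at index 3 is 22.
Elements before it: 26, 32
Those larger than 22: 26, 32

2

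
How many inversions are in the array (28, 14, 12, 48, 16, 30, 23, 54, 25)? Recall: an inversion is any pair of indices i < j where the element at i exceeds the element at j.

For each element, count later entries that are smaller:
28: 5
14: 1
12: 0
48: 4
16: 0
30: 2
23: 0
54: 1
25: 0
Sum: 5 + 1 + 0 + 4 + 0 + 2 + 0 + 1 + 0 = 13

13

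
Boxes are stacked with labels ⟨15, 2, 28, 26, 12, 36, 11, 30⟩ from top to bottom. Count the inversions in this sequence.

11

Count, for each position, how many later elements it exceeds:
15 → 2, 12, 11 → 3
2 → none → 0
28 → 26, 12, 11 → 3
26 → 12, 11 → 2
12 → 11 → 1
36 → 11, 30 → 2
11 → none → 0
30 → none → 0
Sum: 3 + 0 + 3 + 2 + 1 + 2 + 0 + 0 = 11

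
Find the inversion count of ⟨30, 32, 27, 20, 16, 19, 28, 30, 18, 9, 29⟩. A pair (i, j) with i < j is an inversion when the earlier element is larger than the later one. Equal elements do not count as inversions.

Count, for each position, how many later elements it exceeds:
30 → 27, 20, 16, 19, 28, 18, 9, 29 → 8
32 → 27, 20, 16, 19, 28, 30, 18, 9, 29 → 9
27 → 20, 16, 19, 18, 9 → 5
20 → 16, 19, 18, 9 → 4
16 → 9 → 1
19 → 18, 9 → 2
28 → 18, 9 → 2
30 → 18, 9, 29 → 3
18 → 9 → 1
9 → none → 0
29 → none → 0
Sum: 8 + 9 + 5 + 4 + 1 + 2 + 2 + 3 + 1 + 0 + 0 = 35

There are 35 inversions.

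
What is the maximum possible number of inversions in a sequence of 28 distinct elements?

Inversions: 378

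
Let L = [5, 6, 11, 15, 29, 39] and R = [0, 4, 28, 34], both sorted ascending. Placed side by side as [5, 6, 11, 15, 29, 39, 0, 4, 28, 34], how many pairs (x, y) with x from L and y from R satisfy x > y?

15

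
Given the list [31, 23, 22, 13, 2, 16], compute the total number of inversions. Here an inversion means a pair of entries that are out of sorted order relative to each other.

13 inversions

For each element, count later entries that are smaller:
31: 5
23: 4
22: 3
13: 1
2: 0
16: 0
Sum: 5 + 4 + 3 + 1 + 0 + 0 = 13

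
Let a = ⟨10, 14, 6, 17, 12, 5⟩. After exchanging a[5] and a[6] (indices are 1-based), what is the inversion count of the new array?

Positions 5 and 6 hold 12 and 5; after swapping, the array is [10, 14, 6, 17, 5, 12].
Sweep left to right; for each value list the smaller values that follow it:
10 → 6, 5 → 2
14 → 6, 5, 12 → 3
6 → 5 → 1
17 → 5, 12 → 2
5 → none → 0
12 → none → 0
Sum: 2 + 3 + 1 + 2 + 0 + 0 = 8

8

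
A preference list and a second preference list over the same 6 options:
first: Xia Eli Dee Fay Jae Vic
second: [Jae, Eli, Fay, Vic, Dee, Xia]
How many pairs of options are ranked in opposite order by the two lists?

Assign each item its position (1..6) in the first ordering, then rewrite the second ordering as that position sequence:
positions: Xia→1, Eli→2, Dee→3, Fay→4, Jae→5, Vic→6
second ordering as positions: [5, 2, 4, 6, 3, 1]
Discordant pairs = inversions in this position sequence.
5: 2, 4, 3, 1 → 4
2: 1 → 1
4: 3, 1 → 2
6: 3, 1 → 2
3: 1 → 1
1: 0
Total: 4 + 1 + 2 + 2 + 1 + 0 = 10

10 pairs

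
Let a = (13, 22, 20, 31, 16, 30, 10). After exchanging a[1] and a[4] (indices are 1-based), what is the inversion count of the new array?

Positions 1 and 4 hold 13 and 31; after swapping, the array is [31, 22, 20, 13, 16, 30, 10].
Count, for each position, how many later elements it exceeds:
31 → 22, 20, 13, 16, 30, 10 → 6
22 → 20, 13, 16, 10 → 4
20 → 13, 16, 10 → 3
13 → 10 → 1
16 → 10 → 1
30 → 10 → 1
10 → none → 0
Sum: 6 + 4 + 3 + 1 + 1 + 1 + 0 = 16

16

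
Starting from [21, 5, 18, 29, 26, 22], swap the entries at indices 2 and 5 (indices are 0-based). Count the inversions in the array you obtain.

6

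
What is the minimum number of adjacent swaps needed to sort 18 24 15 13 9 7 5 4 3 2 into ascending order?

Minimum adjacent swaps = number of inversions (each swap of adjacent out-of-order elements removes one inversion and no swap can remove more).
Count inversions — for each element, later elements that are smaller:
18: 15, 13, 9, 7, 5, 4, 3, 2 → 8
24: 15, 13, 9, 7, 5, 4, 3, 2 → 8
15: 13, 9, 7, 5, 4, 3, 2 → 7
13: 9, 7, 5, 4, 3, 2 → 6
9: 7, 5, 4, 3, 2 → 5
7: 5, 4, 3, 2 → 4
5: 4, 3, 2 → 3
4: 3, 2 → 2
3: 2 → 1
2: none → 0
Total inversions: 8 + 8 + 7 + 6 + 5 + 4 + 3 + 2 + 1 + 0 = 44

44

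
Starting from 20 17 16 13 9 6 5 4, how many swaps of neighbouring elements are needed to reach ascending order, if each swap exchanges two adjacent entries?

Minimum adjacent swaps = number of inversions (each swap of adjacent out-of-order elements removes one inversion and no swap can remove more).
Count inversions — for each element, later elements that are smaller:
20: 17, 16, 13, 9, 6, 5, 4 → 7
17: 16, 13, 9, 6, 5, 4 → 6
16: 13, 9, 6, 5, 4 → 5
13: 9, 6, 5, 4 → 4
9: 6, 5, 4 → 3
6: 5, 4 → 2
5: 4 → 1
4: none → 0
Total inversions: 7 + 6 + 5 + 4 + 3 + 2 + 1 + 0 = 28

28 swaps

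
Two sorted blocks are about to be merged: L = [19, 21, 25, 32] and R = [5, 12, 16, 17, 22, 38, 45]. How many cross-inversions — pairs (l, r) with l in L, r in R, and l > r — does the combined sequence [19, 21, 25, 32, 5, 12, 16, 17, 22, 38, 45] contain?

There are 18 cross-inversions.

Take each right-half value and tally the left-half values above it:
r = 5: 19, 21, 25, 32 → 4
r = 12: 19, 21, 25, 32 → 4
r = 16: 19, 21, 25, 32 → 4
r = 17: 19, 21, 25, 32 → 4
r = 22: 25, 32 → 2
r = 38: none → 0
r = 45: none → 0
Cross-inversions: 4 + 4 + 4 + 4 + 2 + 0 + 0 = 18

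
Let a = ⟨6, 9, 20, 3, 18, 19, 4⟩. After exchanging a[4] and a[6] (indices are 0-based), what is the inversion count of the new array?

There are 9 inversions.

Positions 4 and 6 hold 18 and 4; after swapping, the array is [6, 9, 20, 3, 4, 19, 18].
Element-by-element contributions:
6: 2
9: 2
20: 4
3: 0
4: 0
19: 1
18: 0
Sum: 2 + 2 + 4 + 0 + 0 + 1 + 0 = 9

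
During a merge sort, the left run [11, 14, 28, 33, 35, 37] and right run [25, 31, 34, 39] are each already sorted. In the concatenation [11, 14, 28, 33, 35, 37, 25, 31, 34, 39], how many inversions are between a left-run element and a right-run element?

Take each right-half value and tally the left-half values above it:
r = 25: 28, 33, 35, 37 → 4
r = 31: 33, 35, 37 → 3
r = 34: 35, 37 → 2
r = 39: none → 0
Cross-inversions: 4 + 3 + 2 + 0 = 9

9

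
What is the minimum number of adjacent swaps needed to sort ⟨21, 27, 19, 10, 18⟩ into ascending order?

8

Each adjacent swap fixes exactly one inversion, so the minimum swap count equals the number of inversions.
Count inversions — for each element, later elements that are smaller:
21: 19, 10, 18 → 3
27: 19, 10, 18 → 3
19: 10, 18 → 2
10: none → 0
18: none → 0
Total inversions: 3 + 3 + 2 + 0 + 0 = 8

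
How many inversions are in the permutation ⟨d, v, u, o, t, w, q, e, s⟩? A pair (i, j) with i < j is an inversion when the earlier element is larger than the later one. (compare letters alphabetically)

Element-by-element contributions:
d → none → 0
v → u, o, t, q, e, s → 6
u → o, t, q, e, s → 5
o → e → 1
t → q, e, s → 3
w → q, e, s → 3
q → e → 1
e → none → 0
s → none → 0
Sum: 0 + 6 + 5 + 1 + 3 + 3 + 1 + 0 + 0 = 19

19 inversions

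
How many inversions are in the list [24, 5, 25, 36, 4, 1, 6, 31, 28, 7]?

21 out-of-order pairs

Sweep left to right; for each value list the smaller values that follow it:
24: 5
5: 2
25: 4
36: 6
4: 1
1: 0
6: 0
31: 2
28: 1
7: 0
Sum: 5 + 2 + 4 + 6 + 1 + 0 + 0 + 2 + 1 + 0 = 21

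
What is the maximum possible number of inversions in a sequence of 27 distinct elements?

The maximum occurs when the array is in strictly decreasing order: every one of the C(27, 2) pairs is inverted.
C(27, 2) = 27·26/2 = 351

There are 351 inversions.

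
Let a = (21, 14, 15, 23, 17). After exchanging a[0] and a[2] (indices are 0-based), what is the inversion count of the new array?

Positions 0 and 2 hold 21 and 15; after swapping, the array is [15, 14, 21, 23, 17].
Element-by-element contributions:
15 → 14 → 1
14 → none → 0
21 → 17 → 1
23 → 17 → 1
17 → none → 0
Sum: 1 + 0 + 1 + 1 + 0 = 3

3 inversions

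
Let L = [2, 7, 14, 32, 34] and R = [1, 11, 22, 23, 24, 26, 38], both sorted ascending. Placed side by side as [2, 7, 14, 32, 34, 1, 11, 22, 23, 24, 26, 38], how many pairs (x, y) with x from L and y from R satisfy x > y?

Take each right-half value and tally the left-half values above it:
r = 1: 2, 7, 14, 32, 34 → 5
r = 11: 14, 32, 34 → 3
r = 22: 32, 34 → 2
r = 23: 32, 34 → 2
r = 24: 32, 34 → 2
r = 26: 32, 34 → 2
r = 38: none → 0
Cross-inversions: 5 + 3 + 2 + 2 + 2 + 2 + 0 = 16

There are 16 split inversions.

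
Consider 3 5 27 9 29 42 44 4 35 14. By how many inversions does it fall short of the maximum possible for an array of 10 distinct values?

Maximum inversions for 10 distinct elements is C(10, 2) = 10·9/2 = 45.
Current inversions — for each element, count later smaller elements:
3: 0
5: 1
27: 3
9: 1
29: 2
42: 3
44: 3
4: 0
35: 1
14: 0
Current total: 0 + 1 + 3 + 1 + 2 + 3 + 3 + 0 + 1 + 0 = 14
Shortfall: 45 − 14 = 31

31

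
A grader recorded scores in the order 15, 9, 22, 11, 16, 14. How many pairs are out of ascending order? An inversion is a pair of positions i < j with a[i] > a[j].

7 inversions

Element-by-element contributions:
15 → 9, 11, 14 → 3
9 → none → 0
22 → 11, 16, 14 → 3
11 → none → 0
16 → 14 → 1
14 → none → 0
Sum: 3 + 0 + 3 + 0 + 1 + 0 = 7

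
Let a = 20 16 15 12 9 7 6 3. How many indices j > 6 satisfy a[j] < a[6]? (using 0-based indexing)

The element at index 6 is 6.
Elements after it: 3
Those smaller than 6: 3

1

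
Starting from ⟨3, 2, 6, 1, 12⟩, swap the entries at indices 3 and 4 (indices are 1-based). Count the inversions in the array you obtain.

3 inversions

Positions 3 and 4 hold 6 and 1; after swapping, the array is [3, 2, 1, 6, 12].
Element-by-element contributions:
3: 2
2: 1
1: 0
6: 0
12: 0
Sum: 2 + 1 + 0 + 0 + 0 = 3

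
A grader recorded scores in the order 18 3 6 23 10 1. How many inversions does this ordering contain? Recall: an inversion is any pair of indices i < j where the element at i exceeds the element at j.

9

Inversion pairs (indices are 0-based):
(0,1): 18 > 3
(0,2): 18 > 6
(0,4): 18 > 10
(0,5): 18 > 1
(1,5): 3 > 1
(2,5): 6 > 1
(3,4): 23 > 10
(3,5): 23 > 1
(4,5): 10 > 1
That's 9 pairs.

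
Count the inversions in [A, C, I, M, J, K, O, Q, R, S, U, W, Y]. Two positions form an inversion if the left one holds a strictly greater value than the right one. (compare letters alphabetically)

For each element, count later entries that are smaller:
A: 0
C: 0
I: 0
M: 2
J: 0
K: 0
O: 0
Q: 0
R: 0
S: 0
U: 0
W: 0
Y: 0
Sum: 0 + 0 + 0 + 2 + 0 + 0 + 0 + 0 + 0 + 0 + 0 + 0 + 0 = 2

2 inversions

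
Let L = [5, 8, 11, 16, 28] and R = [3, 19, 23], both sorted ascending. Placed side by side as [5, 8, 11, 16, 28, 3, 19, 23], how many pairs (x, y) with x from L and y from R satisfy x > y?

7

For each element r of the right run, count left-run elements greater than r:
r = 3: 5, 8, 11, 16, 28 → 5
r = 19: 28 → 1
r = 23: 28 → 1
Cross-inversions: 5 + 1 + 1 = 7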